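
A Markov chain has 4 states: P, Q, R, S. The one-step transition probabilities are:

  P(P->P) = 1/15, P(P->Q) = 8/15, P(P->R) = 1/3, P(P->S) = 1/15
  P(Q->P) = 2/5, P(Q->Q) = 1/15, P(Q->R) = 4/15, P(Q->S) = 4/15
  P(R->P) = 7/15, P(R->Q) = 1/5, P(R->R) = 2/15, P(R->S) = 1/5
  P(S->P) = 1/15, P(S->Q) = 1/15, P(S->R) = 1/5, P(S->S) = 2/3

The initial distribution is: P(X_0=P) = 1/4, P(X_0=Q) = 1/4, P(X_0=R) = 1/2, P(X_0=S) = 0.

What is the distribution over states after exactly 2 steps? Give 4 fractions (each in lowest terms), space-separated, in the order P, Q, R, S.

Propagating the distribution step by step (d_{t+1} = d_t * P):
d_0 = (P=1/4, Q=1/4, R=1/2, S=0)
  d_1[P] = 1/4*1/15 + 1/4*2/5 + 1/2*7/15 + 0*1/15 = 7/20
  d_1[Q] = 1/4*8/15 + 1/4*1/15 + 1/2*1/5 + 0*1/15 = 1/4
  d_1[R] = 1/4*1/3 + 1/4*4/15 + 1/2*2/15 + 0*1/5 = 13/60
  d_1[S] = 1/4*1/15 + 1/4*4/15 + 1/2*1/5 + 0*2/3 = 11/60
d_1 = (P=7/20, Q=1/4, R=13/60, S=11/60)
  d_2[P] = 7/20*1/15 + 1/4*2/5 + 13/60*7/15 + 11/60*1/15 = 71/300
  d_2[Q] = 7/20*8/15 + 1/4*1/15 + 13/60*1/5 + 11/60*1/15 = 233/900
  d_2[R] = 7/20*1/3 + 1/4*4/15 + 13/60*2/15 + 11/60*1/5 = 56/225
  d_2[S] = 7/20*1/15 + 1/4*4/15 + 13/60*1/5 + 11/60*2/3 = 23/90
d_2 = (P=71/300, Q=233/900, R=56/225, S=23/90)

Answer: 71/300 233/900 56/225 23/90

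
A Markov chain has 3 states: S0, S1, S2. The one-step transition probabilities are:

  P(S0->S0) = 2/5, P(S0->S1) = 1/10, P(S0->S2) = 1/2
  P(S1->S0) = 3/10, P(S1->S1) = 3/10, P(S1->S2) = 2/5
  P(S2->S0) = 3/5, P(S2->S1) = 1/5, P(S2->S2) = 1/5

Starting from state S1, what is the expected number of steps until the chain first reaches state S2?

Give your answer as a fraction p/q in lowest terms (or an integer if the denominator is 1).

Let h_i = expected steps to first reach S2 from state i.
Boundary: h_S2 = 0.
First-step equations for the other states:
  h_S0 = 1 + 2/5*h_S0 + 1/10*h_S1 + 1/2*h_S2
  h_S1 = 1 + 3/10*h_S0 + 3/10*h_S1 + 2/5*h_S2

Substituting h_S2 = 0 and rearranging gives the linear system (I - Q) h = 1:
  [3/5, -1/10] . (h_S0, h_S1) = 1
  [-3/10, 7/10] . (h_S0, h_S1) = 1

Solving yields:
  h_S0 = 80/39
  h_S1 = 30/13

Starting state is S1, so the expected hitting time is h_S1 = 30/13.

Answer: 30/13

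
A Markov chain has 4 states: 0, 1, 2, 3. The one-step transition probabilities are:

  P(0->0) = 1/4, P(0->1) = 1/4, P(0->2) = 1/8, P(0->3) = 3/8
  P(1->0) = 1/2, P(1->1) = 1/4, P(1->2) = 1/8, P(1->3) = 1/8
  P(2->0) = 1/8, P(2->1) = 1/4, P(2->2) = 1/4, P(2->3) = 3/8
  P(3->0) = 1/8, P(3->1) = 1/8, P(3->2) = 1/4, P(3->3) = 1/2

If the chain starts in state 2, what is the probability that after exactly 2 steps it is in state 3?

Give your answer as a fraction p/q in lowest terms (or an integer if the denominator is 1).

Computing P^2 by repeated multiplication:
P^1 =
  0: [1/4, 1/4, 1/8, 3/8]
  1: [1/2, 1/4, 1/8, 1/8]
  2: [1/8, 1/4, 1/4, 3/8]
  3: [1/8, 1/8, 1/4, 1/2]
P^2 =
  0: [1/4, 13/64, 3/16, 23/64]
  1: [9/32, 15/64, 5/32, 21/64]
  2: [15/64, 13/64, 13/64, 23/64]
  3: [3/16, 3/16, 7/32, 13/32]

(P^2)[2 -> 3] = 23/64

Answer: 23/64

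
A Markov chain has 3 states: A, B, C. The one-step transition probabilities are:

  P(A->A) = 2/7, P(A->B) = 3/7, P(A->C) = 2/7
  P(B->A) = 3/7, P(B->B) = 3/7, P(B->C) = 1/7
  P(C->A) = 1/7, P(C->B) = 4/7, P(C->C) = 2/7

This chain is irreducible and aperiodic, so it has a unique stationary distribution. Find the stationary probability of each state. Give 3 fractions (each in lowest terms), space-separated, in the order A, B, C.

The stationary distribution satisfies pi = pi * P, i.e.:
  pi_A = 2/7*pi_A + 3/7*pi_B + 1/7*pi_C
  pi_B = 3/7*pi_A + 3/7*pi_B + 4/7*pi_C
  pi_C = 2/7*pi_A + 1/7*pi_B + 2/7*pi_C
with normalization: pi_A + pi_B + pi_C = 1.

Using the first 2 balance equations plus normalization, the linear system A*pi = b is:
  [-5/7, 3/7, 1/7] . pi = 0
  [3/7, -4/7, 4/7] . pi = 0
  [1, 1, 1] . pi = 1

Solving yields:
  pi_A = 8/25
  pi_B = 23/50
  pi_C = 11/50

Verification (pi * P):
  8/25*2/7 + 23/50*3/7 + 11/50*1/7 = 8/25 = pi_A  (ok)
  8/25*3/7 + 23/50*3/7 + 11/50*4/7 = 23/50 = pi_B  (ok)
  8/25*2/7 + 23/50*1/7 + 11/50*2/7 = 11/50 = pi_C  (ok)

Answer: 8/25 23/50 11/50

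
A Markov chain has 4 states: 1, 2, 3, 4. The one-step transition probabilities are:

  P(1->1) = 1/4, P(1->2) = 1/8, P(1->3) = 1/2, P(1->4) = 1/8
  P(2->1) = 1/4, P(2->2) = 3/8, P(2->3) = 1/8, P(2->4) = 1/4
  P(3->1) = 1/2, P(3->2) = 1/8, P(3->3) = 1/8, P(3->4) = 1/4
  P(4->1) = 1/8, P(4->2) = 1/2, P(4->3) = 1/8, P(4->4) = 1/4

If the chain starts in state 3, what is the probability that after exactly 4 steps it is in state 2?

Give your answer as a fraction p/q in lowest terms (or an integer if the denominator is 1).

Answer: 139/512

Derivation:
Computing P^4 by repeated multiplication:
P^1 =
  1: [1/4, 1/8, 1/2, 1/8]
  2: [1/4, 3/8, 1/8, 1/4]
  3: [1/2, 1/8, 1/8, 1/4]
  4: [1/8, 1/2, 1/8, 1/4]
P^2 =
  1: [23/64, 13/64, 7/32, 7/32]
  2: [1/4, 5/16, 7/32, 7/32]
  3: [1/4, 1/4, 5/16, 3/16]
  4: [1/4, 11/32, 11/64, 15/64]
P^3 =
  1: [71/256, 33/128, 133/512, 105/512]
  2: [71/256, 73/256, 7/32, 7/32]
  3: [39/128, 33/128, 7/32, 7/32]
  4: [135/512, 153/512, 7/32, 7/32]
P^4 =
  1: [1185/4096, 1091/4096, 469/2048, 441/2048]
  2: [71/256, 285/1024, 469/2048, 441/2048]
  3: [71/256, 139/512, 245/1024, 217/1024]
  4: [71/256, 577/2048, 917/4096, 889/4096]

(P^4)[3 -> 2] = 139/512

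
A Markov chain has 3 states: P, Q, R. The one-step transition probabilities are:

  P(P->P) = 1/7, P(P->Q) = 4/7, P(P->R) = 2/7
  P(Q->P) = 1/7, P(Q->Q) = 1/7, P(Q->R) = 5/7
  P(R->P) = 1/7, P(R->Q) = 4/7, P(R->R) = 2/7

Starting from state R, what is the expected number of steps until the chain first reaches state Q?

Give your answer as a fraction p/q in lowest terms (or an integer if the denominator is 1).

Answer: 7/4

Derivation:
Let h_i = expected steps to first reach Q from state i.
Boundary: h_Q = 0.
First-step equations for the other states:
  h_P = 1 + 1/7*h_P + 4/7*h_Q + 2/7*h_R
  h_R = 1 + 1/7*h_P + 4/7*h_Q + 2/7*h_R

Substituting h_Q = 0 and rearranging gives the linear system (I - Q) h = 1:
  [6/7, -2/7] . (h_P, h_R) = 1
  [-1/7, 5/7] . (h_P, h_R) = 1

Solving yields:
  h_P = 7/4
  h_R = 7/4

Starting state is R, so the expected hitting time is h_R = 7/4.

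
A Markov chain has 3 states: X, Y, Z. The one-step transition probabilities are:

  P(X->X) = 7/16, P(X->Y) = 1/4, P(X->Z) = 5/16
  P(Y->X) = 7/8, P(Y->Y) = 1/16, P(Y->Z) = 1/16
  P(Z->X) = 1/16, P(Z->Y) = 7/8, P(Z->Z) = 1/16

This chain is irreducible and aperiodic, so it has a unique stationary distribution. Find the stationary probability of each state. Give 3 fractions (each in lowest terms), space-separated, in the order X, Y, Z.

The stationary distribution satisfies pi = pi * P, i.e.:
  pi_X = 7/16*pi_X + 7/8*pi_Y + 1/16*pi_Z
  pi_Y = 1/4*pi_X + 1/16*pi_Y + 7/8*pi_Z
  pi_Z = 5/16*pi_X + 1/16*pi_Y + 1/16*pi_Z
with normalization: pi_X + pi_Y + pi_Z = 1.

Using the first 2 balance equations plus normalization, the linear system A*pi = b is:
  [-9/16, 7/8, 1/16] . pi = 0
  [1/4, -15/16, 7/8] . pi = 0
  [1, 1, 1] . pi = 1

Solving yields:
  pi_X = 211/420
  pi_Y = 13/42
  pi_Z = 79/420

Verification (pi * P):
  211/420*7/16 + 13/42*7/8 + 79/420*1/16 = 211/420 = pi_X  (ok)
  211/420*1/4 + 13/42*1/16 + 79/420*7/8 = 13/42 = pi_Y  (ok)
  211/420*5/16 + 13/42*1/16 + 79/420*1/16 = 79/420 = pi_Z  (ok)

Answer: 211/420 13/42 79/420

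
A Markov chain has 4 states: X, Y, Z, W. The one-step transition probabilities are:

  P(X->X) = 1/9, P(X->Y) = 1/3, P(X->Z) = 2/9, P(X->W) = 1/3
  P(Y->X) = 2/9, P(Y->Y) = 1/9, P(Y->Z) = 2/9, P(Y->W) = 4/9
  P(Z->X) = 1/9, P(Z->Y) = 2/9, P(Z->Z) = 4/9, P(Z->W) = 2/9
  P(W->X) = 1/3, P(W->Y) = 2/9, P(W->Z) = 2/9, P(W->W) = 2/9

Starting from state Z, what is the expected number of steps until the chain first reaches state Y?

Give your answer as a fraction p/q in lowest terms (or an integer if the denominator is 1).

Answer: 79/19

Derivation:
Let h_i = expected steps to first reach Y from state i.
Boundary: h_Y = 0.
First-step equations for the other states:
  h_X = 1 + 1/9*h_X + 1/3*h_Y + 2/9*h_Z + 1/3*h_W
  h_Z = 1 + 1/9*h_X + 2/9*h_Y + 4/9*h_Z + 2/9*h_W
  h_W = 1 + 1/3*h_X + 2/9*h_Y + 2/9*h_Z + 2/9*h_W

Substituting h_Y = 0 and rearranging gives the linear system (I - Q) h = 1:
  [8/9, -2/9, -1/3] . (h_X, h_Z, h_W) = 1
  [-1/9, 5/9, -2/9] . (h_X, h_Z, h_W) = 1
  [-1/3, -2/9, 7/9] . (h_X, h_Z, h_W) = 1

Solving yields:
  h_X = 70/19
  h_Z = 79/19
  h_W = 77/19

Starting state is Z, so the expected hitting time is h_Z = 79/19.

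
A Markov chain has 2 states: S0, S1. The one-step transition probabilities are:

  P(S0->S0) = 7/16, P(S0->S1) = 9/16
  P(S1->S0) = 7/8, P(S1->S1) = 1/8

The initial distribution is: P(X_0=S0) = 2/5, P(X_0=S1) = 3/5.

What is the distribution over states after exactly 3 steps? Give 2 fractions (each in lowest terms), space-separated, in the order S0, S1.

Propagating the distribution step by step (d_{t+1} = d_t * P):
d_0 = (S0=2/5, S1=3/5)
  d_1[S0] = 2/5*7/16 + 3/5*7/8 = 7/10
  d_1[S1] = 2/5*9/16 + 3/5*1/8 = 3/10
d_1 = (S0=7/10, S1=3/10)
  d_2[S0] = 7/10*7/16 + 3/10*7/8 = 91/160
  d_2[S1] = 7/10*9/16 + 3/10*1/8 = 69/160
d_2 = (S0=91/160, S1=69/160)
  d_3[S0] = 91/160*7/16 + 69/160*7/8 = 1603/2560
  d_3[S1] = 91/160*9/16 + 69/160*1/8 = 957/2560
d_3 = (S0=1603/2560, S1=957/2560)

Answer: 1603/2560 957/2560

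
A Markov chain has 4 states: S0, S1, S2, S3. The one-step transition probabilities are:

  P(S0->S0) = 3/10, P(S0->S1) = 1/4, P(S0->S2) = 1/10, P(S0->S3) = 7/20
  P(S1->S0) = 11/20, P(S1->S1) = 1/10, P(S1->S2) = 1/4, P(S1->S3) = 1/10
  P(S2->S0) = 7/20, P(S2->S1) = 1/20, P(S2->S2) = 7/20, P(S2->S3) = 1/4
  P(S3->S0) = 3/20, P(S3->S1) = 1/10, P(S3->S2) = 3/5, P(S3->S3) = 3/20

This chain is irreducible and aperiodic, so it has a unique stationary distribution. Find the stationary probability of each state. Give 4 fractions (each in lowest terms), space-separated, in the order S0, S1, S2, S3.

Answer: 2687/8585 225/1717 2731/8585 2042/8585

Derivation:
The stationary distribution satisfies pi = pi * P, i.e.:
  pi_S0 = 3/10*pi_S0 + 11/20*pi_S1 + 7/20*pi_S2 + 3/20*pi_S3
  pi_S1 = 1/4*pi_S0 + 1/10*pi_S1 + 1/20*pi_S2 + 1/10*pi_S3
  pi_S2 = 1/10*pi_S0 + 1/4*pi_S1 + 7/20*pi_S2 + 3/5*pi_S3
  pi_S3 = 7/20*pi_S0 + 1/10*pi_S1 + 1/4*pi_S2 + 3/20*pi_S3
with normalization: pi_S0 + pi_S1 + pi_S2 + pi_S3 = 1.

Using the first 3 balance equations plus normalization, the linear system A*pi = b is:
  [-7/10, 11/20, 7/20, 3/20] . pi = 0
  [1/4, -9/10, 1/20, 1/10] . pi = 0
  [1/10, 1/4, -13/20, 3/5] . pi = 0
  [1, 1, 1, 1] . pi = 1

Solving yields:
  pi_S0 = 2687/8585
  pi_S1 = 225/1717
  pi_S2 = 2731/8585
  pi_S3 = 2042/8585

Verification (pi * P):
  2687/8585*3/10 + 225/1717*11/20 + 2731/8585*7/20 + 2042/8585*3/20 = 2687/8585 = pi_S0  (ok)
  2687/8585*1/4 + 225/1717*1/10 + 2731/8585*1/20 + 2042/8585*1/10 = 225/1717 = pi_S1  (ok)
  2687/8585*1/10 + 225/1717*1/4 + 2731/8585*7/20 + 2042/8585*3/5 = 2731/8585 = pi_S2  (ok)
  2687/8585*7/20 + 225/1717*1/10 + 2731/8585*1/4 + 2042/8585*3/20 = 2042/8585 = pi_S3  (ok)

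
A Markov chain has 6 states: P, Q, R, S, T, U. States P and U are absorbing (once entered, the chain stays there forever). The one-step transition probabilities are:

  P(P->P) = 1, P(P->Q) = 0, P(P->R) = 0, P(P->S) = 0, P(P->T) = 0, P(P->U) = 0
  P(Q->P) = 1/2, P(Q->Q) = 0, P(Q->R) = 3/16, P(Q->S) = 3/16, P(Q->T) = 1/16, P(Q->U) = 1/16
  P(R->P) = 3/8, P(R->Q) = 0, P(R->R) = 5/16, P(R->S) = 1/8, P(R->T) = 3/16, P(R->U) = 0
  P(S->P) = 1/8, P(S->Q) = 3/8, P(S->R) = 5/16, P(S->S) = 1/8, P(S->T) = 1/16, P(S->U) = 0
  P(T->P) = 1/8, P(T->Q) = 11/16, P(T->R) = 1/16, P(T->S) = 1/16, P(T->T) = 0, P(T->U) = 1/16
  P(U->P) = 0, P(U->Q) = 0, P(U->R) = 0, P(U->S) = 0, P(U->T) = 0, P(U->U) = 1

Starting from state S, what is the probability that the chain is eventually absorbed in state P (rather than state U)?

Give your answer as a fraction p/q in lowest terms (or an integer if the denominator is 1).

Let a_i = P(absorbed in P | start in state i).
Boundary conditions: a_P = 1, a_U = 0.
For each transient state i, a_i = sum_j P(i->j) * a_j:
  a_Q = 1/2*a_P + 0*a_Q + 3/16*a_R + 3/16*a_S + 1/16*a_T + 1/16*a_U
  a_R = 3/8*a_P + 0*a_Q + 5/16*a_R + 1/8*a_S + 3/16*a_T + 0*a_U
  a_S = 1/8*a_P + 3/8*a_Q + 5/16*a_R + 1/8*a_S + 1/16*a_T + 0*a_U
  a_T = 1/8*a_P + 11/16*a_Q + 1/16*a_R + 1/16*a_S + 0*a_T + 1/16*a_U

Substituting a_P = 1 and a_U = 0, rearrange to (I - Q) a = r where r[i] = P(i -> P):
  [1, -3/16, -3/16, -1/16] . (a_Q, a_R, a_S, a_T) = 1/2
  [0, 11/16, -1/8, -3/16] . (a_Q, a_R, a_S, a_T) = 3/8
  [-3/8, -5/16, 7/8, -1/16] . (a_Q, a_R, a_S, a_T) = 1/8
  [-11/16, -1/16, -1/16, 1] . (a_Q, a_R, a_S, a_T) = 1/8

Solving yields:
  a_Q = 6360/7007
  a_R = 6668/7007
  a_S = 6542/7007
  a_T = 6074/7007

Starting state is S, so the absorption probability is a_S = 6542/7007.

Answer: 6542/7007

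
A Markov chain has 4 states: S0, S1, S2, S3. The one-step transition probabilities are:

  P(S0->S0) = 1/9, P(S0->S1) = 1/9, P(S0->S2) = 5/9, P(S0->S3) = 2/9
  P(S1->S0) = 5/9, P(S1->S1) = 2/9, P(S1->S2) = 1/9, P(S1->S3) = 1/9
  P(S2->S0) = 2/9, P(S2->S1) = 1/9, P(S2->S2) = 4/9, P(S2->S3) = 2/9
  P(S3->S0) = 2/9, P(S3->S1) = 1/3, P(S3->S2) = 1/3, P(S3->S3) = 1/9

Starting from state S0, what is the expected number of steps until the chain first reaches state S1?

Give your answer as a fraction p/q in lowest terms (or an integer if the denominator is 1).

Answer: 45/7

Derivation:
Let h_i = expected steps to first reach S1 from state i.
Boundary: h_S1 = 0.
First-step equations for the other states:
  h_S0 = 1 + 1/9*h_S0 + 1/9*h_S1 + 5/9*h_S2 + 2/9*h_S3
  h_S2 = 1 + 2/9*h_S0 + 1/9*h_S1 + 4/9*h_S2 + 2/9*h_S3
  h_S3 = 1 + 2/9*h_S0 + 1/3*h_S1 + 1/3*h_S2 + 1/9*h_S3

Substituting h_S1 = 0 and rearranging gives the linear system (I - Q) h = 1:
  [8/9, -5/9, -2/9] . (h_S0, h_S2, h_S3) = 1
  [-2/9, 5/9, -2/9] . (h_S0, h_S2, h_S3) = 1
  [-2/9, -1/3, 8/9] . (h_S0, h_S2, h_S3) = 1

Solving yields:
  h_S0 = 45/7
  h_S2 = 45/7
  h_S3 = 36/7

Starting state is S0, so the expected hitting time is h_S0 = 45/7.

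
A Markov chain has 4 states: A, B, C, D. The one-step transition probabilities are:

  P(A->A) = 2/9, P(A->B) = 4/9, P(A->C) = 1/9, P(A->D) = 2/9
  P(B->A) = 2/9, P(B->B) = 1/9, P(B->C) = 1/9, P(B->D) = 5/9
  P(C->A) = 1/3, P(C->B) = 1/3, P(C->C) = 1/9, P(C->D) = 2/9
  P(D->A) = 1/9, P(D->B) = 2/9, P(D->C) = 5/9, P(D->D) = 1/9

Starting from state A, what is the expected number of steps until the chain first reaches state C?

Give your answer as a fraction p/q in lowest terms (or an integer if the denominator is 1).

Answer: 21/5

Derivation:
Let h_i = expected steps to first reach C from state i.
Boundary: h_C = 0.
First-step equations for the other states:
  h_A = 1 + 2/9*h_A + 4/9*h_B + 1/9*h_C + 2/9*h_D
  h_B = 1 + 2/9*h_A + 1/9*h_B + 1/9*h_C + 5/9*h_D
  h_D = 1 + 1/9*h_A + 2/9*h_B + 5/9*h_C + 1/9*h_D

Substituting h_C = 0 and rearranging gives the linear system (I - Q) h = 1:
  [7/9, -4/9, -2/9] . (h_A, h_B, h_D) = 1
  [-2/9, 8/9, -5/9] . (h_A, h_B, h_D) = 1
  [-1/9, -2/9, 8/9] . (h_A, h_B, h_D) = 1

Solving yields:
  h_A = 21/5
  h_B = 19/5
  h_D = 13/5

Starting state is A, so the expected hitting time is h_A = 21/5.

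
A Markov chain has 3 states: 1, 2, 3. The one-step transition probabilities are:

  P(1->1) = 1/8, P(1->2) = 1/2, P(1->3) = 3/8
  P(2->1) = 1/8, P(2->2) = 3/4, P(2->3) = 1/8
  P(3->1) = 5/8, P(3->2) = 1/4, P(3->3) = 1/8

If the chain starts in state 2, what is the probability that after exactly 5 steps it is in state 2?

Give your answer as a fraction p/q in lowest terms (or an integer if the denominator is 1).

Computing P^5 by repeated multiplication:
P^1 =
  1: [1/8, 1/2, 3/8]
  2: [1/8, 3/4, 1/8]
  3: [5/8, 1/4, 1/8]
P^2 =
  1: [5/16, 17/32, 5/32]
  2: [3/16, 21/32, 5/32]
  3: [3/16, 17/32, 9/32]
P^3 =
  1: [13/64, 19/32, 13/64]
  2: [13/64, 5/8, 11/64]
  3: [17/64, 9/16, 11/64]
P^4 =
  1: [29/128, 153/256, 45/256]
  2: [27/128, 157/256, 45/256]
  3: [27/128, 153/256, 49/256]
P^5 =
  1: [109/512, 155/256, 93/512]
  2: [109/512, 39/64, 91/512]
  3: [113/512, 77/128, 91/512]

(P^5)[2 -> 2] = 39/64

Answer: 39/64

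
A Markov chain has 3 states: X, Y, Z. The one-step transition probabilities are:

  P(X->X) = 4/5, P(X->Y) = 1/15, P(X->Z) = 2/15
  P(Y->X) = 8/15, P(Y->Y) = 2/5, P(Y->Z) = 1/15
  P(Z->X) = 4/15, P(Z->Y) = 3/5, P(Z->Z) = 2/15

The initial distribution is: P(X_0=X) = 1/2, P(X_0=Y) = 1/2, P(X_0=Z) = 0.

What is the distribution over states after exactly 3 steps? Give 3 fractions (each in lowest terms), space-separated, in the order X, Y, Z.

Answer: 154/225 1319/6750 811/6750

Derivation:
Propagating the distribution step by step (d_{t+1} = d_t * P):
d_0 = (X=1/2, Y=1/2, Z=0)
  d_1[X] = 1/2*4/5 + 1/2*8/15 + 0*4/15 = 2/3
  d_1[Y] = 1/2*1/15 + 1/2*2/5 + 0*3/5 = 7/30
  d_1[Z] = 1/2*2/15 + 1/2*1/15 + 0*2/15 = 1/10
d_1 = (X=2/3, Y=7/30, Z=1/10)
  d_2[X] = 2/3*4/5 + 7/30*8/15 + 1/10*4/15 = 154/225
  d_2[Y] = 2/3*1/15 + 7/30*2/5 + 1/10*3/5 = 89/450
  d_2[Z] = 2/3*2/15 + 7/30*1/15 + 1/10*2/15 = 53/450
d_2 = (X=154/225, Y=89/450, Z=53/450)
  d_3[X] = 154/225*4/5 + 89/450*8/15 + 53/450*4/15 = 154/225
  d_3[Y] = 154/225*1/15 + 89/450*2/5 + 53/450*3/5 = 1319/6750
  d_3[Z] = 154/225*2/15 + 89/450*1/15 + 53/450*2/15 = 811/6750
d_3 = (X=154/225, Y=1319/6750, Z=811/6750)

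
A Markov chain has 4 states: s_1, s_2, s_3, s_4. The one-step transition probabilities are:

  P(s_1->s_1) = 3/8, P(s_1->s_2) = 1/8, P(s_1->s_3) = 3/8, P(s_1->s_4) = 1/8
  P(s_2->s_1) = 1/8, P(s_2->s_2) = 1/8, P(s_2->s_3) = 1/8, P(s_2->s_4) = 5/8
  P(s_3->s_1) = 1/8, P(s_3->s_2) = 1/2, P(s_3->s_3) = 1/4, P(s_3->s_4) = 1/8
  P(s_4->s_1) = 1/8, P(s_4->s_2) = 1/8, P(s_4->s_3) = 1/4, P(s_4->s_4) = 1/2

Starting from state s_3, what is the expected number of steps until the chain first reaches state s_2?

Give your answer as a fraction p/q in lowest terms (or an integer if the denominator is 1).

Answer: 80/29

Derivation:
Let h_i = expected steps to first reach s_2 from state i.
Boundary: h_s_2 = 0.
First-step equations for the other states:
  h_s_1 = 1 + 3/8*h_s_1 + 1/8*h_s_2 + 3/8*h_s_3 + 1/8*h_s_4
  h_s_3 = 1 + 1/8*h_s_1 + 1/2*h_s_2 + 1/4*h_s_3 + 1/8*h_s_4
  h_s_4 = 1 + 1/8*h_s_1 + 1/8*h_s_2 + 1/4*h_s_3 + 1/2*h_s_4

Substituting h_s_2 = 0 and rearranging gives the linear system (I - Q) h = 1:
  [5/8, -3/8, -1/8] . (h_s_1, h_s_3, h_s_4) = 1
  [-1/8, 3/4, -1/8] . (h_s_1, h_s_3, h_s_4) = 1
  [-1/8, -1/4, 1/2] . (h_s_1, h_s_3, h_s_4) = 1

Solving yields:
  h_s_1 = 120/29
  h_s_3 = 80/29
  h_s_4 = 128/29

Starting state is s_3, so the expected hitting time is h_s_3 = 80/29.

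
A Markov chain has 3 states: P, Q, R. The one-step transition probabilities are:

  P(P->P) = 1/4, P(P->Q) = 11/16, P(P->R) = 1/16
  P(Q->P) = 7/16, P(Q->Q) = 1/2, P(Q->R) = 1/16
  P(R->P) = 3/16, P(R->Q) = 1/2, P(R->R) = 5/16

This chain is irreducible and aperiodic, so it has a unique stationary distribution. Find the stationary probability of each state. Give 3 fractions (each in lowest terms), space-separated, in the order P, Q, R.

Answer: 20/57 43/76 1/12

Derivation:
The stationary distribution satisfies pi = pi * P, i.e.:
  pi_P = 1/4*pi_P + 7/16*pi_Q + 3/16*pi_R
  pi_Q = 11/16*pi_P + 1/2*pi_Q + 1/2*pi_R
  pi_R = 1/16*pi_P + 1/16*pi_Q + 5/16*pi_R
with normalization: pi_P + pi_Q + pi_R = 1.

Using the first 2 balance equations plus normalization, the linear system A*pi = b is:
  [-3/4, 7/16, 3/16] . pi = 0
  [11/16, -1/2, 1/2] . pi = 0
  [1, 1, 1] . pi = 1

Solving yields:
  pi_P = 20/57
  pi_Q = 43/76
  pi_R = 1/12

Verification (pi * P):
  20/57*1/4 + 43/76*7/16 + 1/12*3/16 = 20/57 = pi_P  (ok)
  20/57*11/16 + 43/76*1/2 + 1/12*1/2 = 43/76 = pi_Q  (ok)
  20/57*1/16 + 43/76*1/16 + 1/12*5/16 = 1/12 = pi_R  (ok)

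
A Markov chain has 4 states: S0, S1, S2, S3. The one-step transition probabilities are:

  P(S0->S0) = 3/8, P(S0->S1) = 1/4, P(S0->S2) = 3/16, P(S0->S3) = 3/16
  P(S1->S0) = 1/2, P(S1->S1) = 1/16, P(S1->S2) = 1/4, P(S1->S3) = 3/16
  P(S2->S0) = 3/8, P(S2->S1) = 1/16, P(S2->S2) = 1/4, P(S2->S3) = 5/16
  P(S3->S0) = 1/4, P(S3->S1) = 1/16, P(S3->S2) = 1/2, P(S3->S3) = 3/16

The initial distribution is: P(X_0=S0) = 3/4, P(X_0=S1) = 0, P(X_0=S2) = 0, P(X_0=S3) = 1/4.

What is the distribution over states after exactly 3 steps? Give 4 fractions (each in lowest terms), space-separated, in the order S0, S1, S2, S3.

Propagating the distribution step by step (d_{t+1} = d_t * P):
d_0 = (S0=3/4, S1=0, S2=0, S3=1/4)
  d_1[S0] = 3/4*3/8 + 0*1/2 + 0*3/8 + 1/4*1/4 = 11/32
  d_1[S1] = 3/4*1/4 + 0*1/16 + 0*1/16 + 1/4*1/16 = 13/64
  d_1[S2] = 3/4*3/16 + 0*1/4 + 0*1/4 + 1/4*1/2 = 17/64
  d_1[S3] = 3/4*3/16 + 0*3/16 + 0*5/16 + 1/4*3/16 = 3/16
d_1 = (S0=11/32, S1=13/64, S2=17/64, S3=3/16)
  d_2[S0] = 11/32*3/8 + 13/64*1/2 + 17/64*3/8 + 3/16*1/4 = 193/512
  d_2[S1] = 11/32*1/4 + 13/64*1/16 + 17/64*1/16 + 3/16*1/16 = 65/512
  d_2[S2] = 11/32*3/16 + 13/64*1/4 + 17/64*1/4 + 3/16*1/2 = 141/512
  d_2[S3] = 11/32*3/16 + 13/64*3/16 + 17/64*5/16 + 3/16*3/16 = 113/512
d_2 = (S0=193/512, S1=65/512, S2=141/512, S3=113/512)
  d_3[S0] = 193/512*3/8 + 65/512*1/2 + 141/512*3/8 + 113/512*1/4 = 93/256
  d_3[S1] = 193/512*1/4 + 65/512*1/16 + 141/512*1/16 + 113/512*1/16 = 1091/8192
  d_3[S2] = 193/512*3/16 + 65/512*1/4 + 141/512*1/4 + 113/512*1/2 = 2307/8192
  d_3[S3] = 193/512*3/16 + 65/512*3/16 + 141/512*5/16 + 113/512*3/16 = 909/4096
d_3 = (S0=93/256, S1=1091/8192, S2=2307/8192, S3=909/4096)

Answer: 93/256 1091/8192 2307/8192 909/4096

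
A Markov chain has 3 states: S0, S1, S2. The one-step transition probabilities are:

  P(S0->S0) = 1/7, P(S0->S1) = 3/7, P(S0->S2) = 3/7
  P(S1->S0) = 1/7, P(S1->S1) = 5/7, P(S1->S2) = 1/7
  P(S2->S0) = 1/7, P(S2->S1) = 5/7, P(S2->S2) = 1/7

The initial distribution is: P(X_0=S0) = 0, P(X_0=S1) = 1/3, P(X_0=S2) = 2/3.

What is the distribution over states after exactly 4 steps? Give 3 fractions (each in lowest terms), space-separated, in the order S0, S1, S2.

Answer: 1/7 33/49 9/49

Derivation:
Propagating the distribution step by step (d_{t+1} = d_t * P):
d_0 = (S0=0, S1=1/3, S2=2/3)
  d_1[S0] = 0*1/7 + 1/3*1/7 + 2/3*1/7 = 1/7
  d_1[S1] = 0*3/7 + 1/3*5/7 + 2/3*5/7 = 5/7
  d_1[S2] = 0*3/7 + 1/3*1/7 + 2/3*1/7 = 1/7
d_1 = (S0=1/7, S1=5/7, S2=1/7)
  d_2[S0] = 1/7*1/7 + 5/7*1/7 + 1/7*1/7 = 1/7
  d_2[S1] = 1/7*3/7 + 5/7*5/7 + 1/7*5/7 = 33/49
  d_2[S2] = 1/7*3/7 + 5/7*1/7 + 1/7*1/7 = 9/49
d_2 = (S0=1/7, S1=33/49, S2=9/49)
  d_3[S0] = 1/7*1/7 + 33/49*1/7 + 9/49*1/7 = 1/7
  d_3[S1] = 1/7*3/7 + 33/49*5/7 + 9/49*5/7 = 33/49
  d_3[S2] = 1/7*3/7 + 33/49*1/7 + 9/49*1/7 = 9/49
d_3 = (S0=1/7, S1=33/49, S2=9/49)
  d_4[S0] = 1/7*1/7 + 33/49*1/7 + 9/49*1/7 = 1/7
  d_4[S1] = 1/7*3/7 + 33/49*5/7 + 9/49*5/7 = 33/49
  d_4[S2] = 1/7*3/7 + 33/49*1/7 + 9/49*1/7 = 9/49
d_4 = (S0=1/7, S1=33/49, S2=9/49)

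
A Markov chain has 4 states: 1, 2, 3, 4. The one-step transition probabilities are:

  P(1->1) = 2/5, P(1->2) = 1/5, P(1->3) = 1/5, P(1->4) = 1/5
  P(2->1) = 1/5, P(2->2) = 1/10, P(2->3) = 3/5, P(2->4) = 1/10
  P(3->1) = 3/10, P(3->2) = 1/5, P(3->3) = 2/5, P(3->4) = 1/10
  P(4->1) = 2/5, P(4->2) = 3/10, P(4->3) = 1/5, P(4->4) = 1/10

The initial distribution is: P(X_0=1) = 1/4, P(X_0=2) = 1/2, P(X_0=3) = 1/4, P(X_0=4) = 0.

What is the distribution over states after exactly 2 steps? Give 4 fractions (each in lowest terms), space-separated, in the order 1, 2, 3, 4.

Answer: 13/40 79/400 7/20 51/400

Derivation:
Propagating the distribution step by step (d_{t+1} = d_t * P):
d_0 = (1=1/4, 2=1/2, 3=1/4, 4=0)
  d_1[1] = 1/4*2/5 + 1/2*1/5 + 1/4*3/10 + 0*2/5 = 11/40
  d_1[2] = 1/4*1/5 + 1/2*1/10 + 1/4*1/5 + 0*3/10 = 3/20
  d_1[3] = 1/4*1/5 + 1/2*3/5 + 1/4*2/5 + 0*1/5 = 9/20
  d_1[4] = 1/4*1/5 + 1/2*1/10 + 1/4*1/10 + 0*1/10 = 1/8
d_1 = (1=11/40, 2=3/20, 3=9/20, 4=1/8)
  d_2[1] = 11/40*2/5 + 3/20*1/5 + 9/20*3/10 + 1/8*2/5 = 13/40
  d_2[2] = 11/40*1/5 + 3/20*1/10 + 9/20*1/5 + 1/8*3/10 = 79/400
  d_2[3] = 11/40*1/5 + 3/20*3/5 + 9/20*2/5 + 1/8*1/5 = 7/20
  d_2[4] = 11/40*1/5 + 3/20*1/10 + 9/20*1/10 + 1/8*1/10 = 51/400
d_2 = (1=13/40, 2=79/400, 3=7/20, 4=51/400)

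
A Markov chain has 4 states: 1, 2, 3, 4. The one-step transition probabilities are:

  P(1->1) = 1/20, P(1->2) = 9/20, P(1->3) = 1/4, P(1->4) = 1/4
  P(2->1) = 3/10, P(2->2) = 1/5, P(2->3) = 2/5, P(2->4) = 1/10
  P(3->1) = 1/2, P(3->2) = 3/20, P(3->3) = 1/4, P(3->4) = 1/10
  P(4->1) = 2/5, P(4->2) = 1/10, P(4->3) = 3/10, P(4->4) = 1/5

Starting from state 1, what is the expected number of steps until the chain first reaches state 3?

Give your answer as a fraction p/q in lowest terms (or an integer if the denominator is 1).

Let h_i = expected steps to first reach 3 from state i.
Boundary: h_3 = 0.
First-step equations for the other states:
  h_1 = 1 + 1/20*h_1 + 9/20*h_2 + 1/4*h_3 + 1/4*h_4
  h_2 = 1 + 3/10*h_1 + 1/5*h_2 + 2/5*h_3 + 1/10*h_4
  h_4 = 1 + 2/5*h_1 + 1/10*h_2 + 3/10*h_3 + 1/5*h_4

Substituting h_3 = 0 and rearranging gives the linear system (I - Q) h = 1:
  [19/20, -9/20, -1/4] . (h_1, h_2, h_4) = 1
  [-3/10, 4/5, -1/10] . (h_1, h_2, h_4) = 1
  [-2/5, -1/10, 4/5] . (h_1, h_2, h_4) = 1

Solving yields:
  h_1 = 36/11
  h_2 = 222/77
  h_4 = 250/77

Starting state is 1, so the expected hitting time is h_1 = 36/11.

Answer: 36/11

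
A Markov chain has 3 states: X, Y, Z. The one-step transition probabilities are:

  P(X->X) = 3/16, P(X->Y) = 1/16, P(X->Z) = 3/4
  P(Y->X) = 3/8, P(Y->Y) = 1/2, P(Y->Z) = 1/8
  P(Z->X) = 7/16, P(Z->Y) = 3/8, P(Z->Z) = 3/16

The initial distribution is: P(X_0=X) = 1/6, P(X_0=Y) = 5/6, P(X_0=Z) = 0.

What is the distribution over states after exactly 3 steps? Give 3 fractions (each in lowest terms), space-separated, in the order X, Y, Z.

Answer: 8263/24576 2569/8192 4303/12288

Derivation:
Propagating the distribution step by step (d_{t+1} = d_t * P):
d_0 = (X=1/6, Y=5/6, Z=0)
  d_1[X] = 1/6*3/16 + 5/6*3/8 + 0*7/16 = 11/32
  d_1[Y] = 1/6*1/16 + 5/6*1/2 + 0*3/8 = 41/96
  d_1[Z] = 1/6*3/4 + 5/6*1/8 + 0*3/16 = 11/48
d_1 = (X=11/32, Y=41/96, Z=11/48)
  d_2[X] = 11/32*3/16 + 41/96*3/8 + 11/48*7/16 = 499/1536
  d_2[Y] = 11/32*1/16 + 41/96*1/2 + 11/48*3/8 = 493/1536
  d_2[Z] = 11/32*3/4 + 41/96*1/8 + 11/48*3/16 = 17/48
d_2 = (X=499/1536, Y=493/1536, Z=17/48)
  d_3[X] = 499/1536*3/16 + 493/1536*3/8 + 17/48*7/16 = 8263/24576
  d_3[Y] = 499/1536*1/16 + 493/1536*1/2 + 17/48*3/8 = 2569/8192
  d_3[Z] = 499/1536*3/4 + 493/1536*1/8 + 17/48*3/16 = 4303/12288
d_3 = (X=8263/24576, Y=2569/8192, Z=4303/12288)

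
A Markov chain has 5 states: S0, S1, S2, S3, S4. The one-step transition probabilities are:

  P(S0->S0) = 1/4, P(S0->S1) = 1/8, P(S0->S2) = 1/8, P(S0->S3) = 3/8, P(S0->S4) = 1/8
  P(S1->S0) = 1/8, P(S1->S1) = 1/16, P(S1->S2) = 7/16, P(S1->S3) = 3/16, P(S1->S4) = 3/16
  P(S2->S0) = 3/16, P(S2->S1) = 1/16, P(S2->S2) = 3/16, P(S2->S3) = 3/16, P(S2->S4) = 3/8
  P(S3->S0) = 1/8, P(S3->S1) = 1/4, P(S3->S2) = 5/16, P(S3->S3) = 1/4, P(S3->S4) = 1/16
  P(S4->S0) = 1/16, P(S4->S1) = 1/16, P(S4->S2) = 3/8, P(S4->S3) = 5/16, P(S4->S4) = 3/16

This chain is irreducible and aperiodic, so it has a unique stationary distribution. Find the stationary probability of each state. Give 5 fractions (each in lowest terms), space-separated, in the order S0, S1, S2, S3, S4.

The stationary distribution satisfies pi = pi * P, i.e.:
  pi_S0 = 1/4*pi_S0 + 1/8*pi_S1 + 3/16*pi_S2 + 1/8*pi_S3 + 1/16*pi_S4
  pi_S1 = 1/8*pi_S0 + 1/16*pi_S1 + 1/16*pi_S2 + 1/4*pi_S3 + 1/16*pi_S4
  pi_S2 = 1/8*pi_S0 + 7/16*pi_S1 + 3/16*pi_S2 + 5/16*pi_S3 + 3/8*pi_S4
  pi_S3 = 3/8*pi_S0 + 3/16*pi_S1 + 3/16*pi_S2 + 1/4*pi_S3 + 5/16*pi_S4
  pi_S4 = 1/8*pi_S0 + 3/16*pi_S1 + 3/8*pi_S2 + 1/16*pi_S3 + 3/16*pi_S4
with normalization: pi_S0 + pi_S1 + pi_S2 + pi_S3 + pi_S4 = 1.

Using the first 4 balance equations plus normalization, the linear system A*pi = b is:
  [-3/4, 1/8, 3/16, 1/8, 1/16] . pi = 0
  [1/8, -15/16, 1/16, 1/4, 1/16] . pi = 0
  [1/8, 7/16, -13/16, 5/16, 3/8] . pi = 0
  [3/8, 3/16, 3/16, -3/4, 5/16] . pi = 0
  [1, 1, 1, 1, 1] . pi = 1

Solving yields:
  pi_S0 = 5179/34873
  pi_S1 = 4178/34873
  pi_S2 = 9672/34873
  pi_S3 = 8932/34873
  pi_S4 = 6912/34873

Verification (pi * P):
  5179/34873*1/4 + 4178/34873*1/8 + 9672/34873*3/16 + 8932/34873*1/8 + 6912/34873*1/16 = 5179/34873 = pi_S0  (ok)
  5179/34873*1/8 + 4178/34873*1/16 + 9672/34873*1/16 + 8932/34873*1/4 + 6912/34873*1/16 = 4178/34873 = pi_S1  (ok)
  5179/34873*1/8 + 4178/34873*7/16 + 9672/34873*3/16 + 8932/34873*5/16 + 6912/34873*3/8 = 9672/34873 = pi_S2  (ok)
  5179/34873*3/8 + 4178/34873*3/16 + 9672/34873*3/16 + 8932/34873*1/4 + 6912/34873*5/16 = 8932/34873 = pi_S3  (ok)
  5179/34873*1/8 + 4178/34873*3/16 + 9672/34873*3/8 + 8932/34873*1/16 + 6912/34873*3/16 = 6912/34873 = pi_S4  (ok)

Answer: 5179/34873 4178/34873 9672/34873 8932/34873 6912/34873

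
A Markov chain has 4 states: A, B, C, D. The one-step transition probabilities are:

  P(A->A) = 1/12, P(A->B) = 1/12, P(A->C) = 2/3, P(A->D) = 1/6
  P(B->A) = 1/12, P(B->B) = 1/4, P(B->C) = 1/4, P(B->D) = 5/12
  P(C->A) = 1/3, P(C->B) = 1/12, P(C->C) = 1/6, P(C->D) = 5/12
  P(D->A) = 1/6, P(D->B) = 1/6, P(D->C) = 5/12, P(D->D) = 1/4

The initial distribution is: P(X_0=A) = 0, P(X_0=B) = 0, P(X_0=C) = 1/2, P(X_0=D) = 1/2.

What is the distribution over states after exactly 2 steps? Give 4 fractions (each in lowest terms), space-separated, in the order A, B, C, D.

Answer: 53/288 19/144 37/96 43/144

Derivation:
Propagating the distribution step by step (d_{t+1} = d_t * P):
d_0 = (A=0, B=0, C=1/2, D=1/2)
  d_1[A] = 0*1/12 + 0*1/12 + 1/2*1/3 + 1/2*1/6 = 1/4
  d_1[B] = 0*1/12 + 0*1/4 + 1/2*1/12 + 1/2*1/6 = 1/8
  d_1[C] = 0*2/3 + 0*1/4 + 1/2*1/6 + 1/2*5/12 = 7/24
  d_1[D] = 0*1/6 + 0*5/12 + 1/2*5/12 + 1/2*1/4 = 1/3
d_1 = (A=1/4, B=1/8, C=7/24, D=1/3)
  d_2[A] = 1/4*1/12 + 1/8*1/12 + 7/24*1/3 + 1/3*1/6 = 53/288
  d_2[B] = 1/4*1/12 + 1/8*1/4 + 7/24*1/12 + 1/3*1/6 = 19/144
  d_2[C] = 1/4*2/3 + 1/8*1/4 + 7/24*1/6 + 1/3*5/12 = 37/96
  d_2[D] = 1/4*1/6 + 1/8*5/12 + 7/24*5/12 + 1/3*1/4 = 43/144
d_2 = (A=53/288, B=19/144, C=37/96, D=43/144)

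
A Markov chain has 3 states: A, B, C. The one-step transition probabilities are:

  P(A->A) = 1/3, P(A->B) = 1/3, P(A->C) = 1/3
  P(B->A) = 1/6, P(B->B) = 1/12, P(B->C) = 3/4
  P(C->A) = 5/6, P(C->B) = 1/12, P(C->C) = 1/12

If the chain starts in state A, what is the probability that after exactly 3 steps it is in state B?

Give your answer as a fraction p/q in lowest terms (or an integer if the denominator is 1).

Computing P^3 by repeated multiplication:
P^1 =
  A: [1/3, 1/3, 1/3]
  B: [1/6, 1/12, 3/4]
  C: [5/6, 1/12, 1/12]
P^2 =
  A: [4/9, 1/6, 7/18]
  B: [25/36, 1/8, 13/72]
  C: [13/36, 7/24, 25/72]
P^3 =
  A: [1/2, 7/36, 11/36]
  B: [29/72, 37/144, 49/144]
  C: [11/24, 25/144, 53/144]

(P^3)[A -> B] = 7/36

Answer: 7/36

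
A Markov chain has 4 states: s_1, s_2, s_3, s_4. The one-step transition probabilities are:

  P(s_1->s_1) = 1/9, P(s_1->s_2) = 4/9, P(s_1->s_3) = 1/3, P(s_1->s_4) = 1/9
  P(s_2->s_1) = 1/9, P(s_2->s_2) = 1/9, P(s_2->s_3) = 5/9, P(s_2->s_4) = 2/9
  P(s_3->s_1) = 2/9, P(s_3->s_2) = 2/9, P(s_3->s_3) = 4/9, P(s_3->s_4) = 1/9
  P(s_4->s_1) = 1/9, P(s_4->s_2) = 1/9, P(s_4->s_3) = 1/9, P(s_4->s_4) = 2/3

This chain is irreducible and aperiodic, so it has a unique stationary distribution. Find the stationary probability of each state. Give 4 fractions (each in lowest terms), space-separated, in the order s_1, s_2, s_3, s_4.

Answer: 3/20 1/5 7/20 3/10

Derivation:
The stationary distribution satisfies pi = pi * P, i.e.:
  pi_s_1 = 1/9*pi_s_1 + 1/9*pi_s_2 + 2/9*pi_s_3 + 1/9*pi_s_4
  pi_s_2 = 4/9*pi_s_1 + 1/9*pi_s_2 + 2/9*pi_s_3 + 1/9*pi_s_4
  pi_s_3 = 1/3*pi_s_1 + 5/9*pi_s_2 + 4/9*pi_s_3 + 1/9*pi_s_4
  pi_s_4 = 1/9*pi_s_1 + 2/9*pi_s_2 + 1/9*pi_s_3 + 2/3*pi_s_4
with normalization: pi_s_1 + pi_s_2 + pi_s_3 + pi_s_4 = 1.

Using the first 3 balance equations plus normalization, the linear system A*pi = b is:
  [-8/9, 1/9, 2/9, 1/9] . pi = 0
  [4/9, -8/9, 2/9, 1/9] . pi = 0
  [1/3, 5/9, -5/9, 1/9] . pi = 0
  [1, 1, 1, 1] . pi = 1

Solving yields:
  pi_s_1 = 3/20
  pi_s_2 = 1/5
  pi_s_3 = 7/20
  pi_s_4 = 3/10

Verification (pi * P):
  3/20*1/9 + 1/5*1/9 + 7/20*2/9 + 3/10*1/9 = 3/20 = pi_s_1  (ok)
  3/20*4/9 + 1/5*1/9 + 7/20*2/9 + 3/10*1/9 = 1/5 = pi_s_2  (ok)
  3/20*1/3 + 1/5*5/9 + 7/20*4/9 + 3/10*1/9 = 7/20 = pi_s_3  (ok)
  3/20*1/9 + 1/5*2/9 + 7/20*1/9 + 3/10*2/3 = 3/10 = pi_s_4  (ok)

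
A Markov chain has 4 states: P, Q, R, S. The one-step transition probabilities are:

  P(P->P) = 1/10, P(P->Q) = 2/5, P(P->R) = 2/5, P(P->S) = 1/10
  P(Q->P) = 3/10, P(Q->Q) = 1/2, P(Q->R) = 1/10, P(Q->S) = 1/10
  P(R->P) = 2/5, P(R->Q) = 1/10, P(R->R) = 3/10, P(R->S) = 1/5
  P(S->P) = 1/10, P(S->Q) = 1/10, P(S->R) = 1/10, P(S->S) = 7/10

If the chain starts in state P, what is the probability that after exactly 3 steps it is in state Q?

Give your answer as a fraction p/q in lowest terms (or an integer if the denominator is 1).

Computing P^3 by repeated multiplication:
P^1 =
  P: [1/10, 2/5, 2/5, 1/10]
  Q: [3/10, 1/2, 1/10, 1/10]
  R: [2/5, 1/10, 3/10, 1/5]
  S: [1/10, 1/10, 1/10, 7/10]
P^2 =
  P: [3/10, 29/100, 21/100, 1/5]
  Q: [23/100, 39/100, 21/100, 17/100]
  R: [21/100, 13/50, 7/25, 1/4]
  S: [3/20, 17/100, 3/20, 53/100]
P^3 =
  P: [221/1000, 153/500, 29/125, 241/1000]
  Q: [241/1000, 13/40, 211/1000, 223/1000]
  R: [59/250, 267/1000, 219/1000, 139/500]
  S: [179/1000, 213/1000, 7/40, 433/1000]

(P^3)[P -> Q] = 153/500

Answer: 153/500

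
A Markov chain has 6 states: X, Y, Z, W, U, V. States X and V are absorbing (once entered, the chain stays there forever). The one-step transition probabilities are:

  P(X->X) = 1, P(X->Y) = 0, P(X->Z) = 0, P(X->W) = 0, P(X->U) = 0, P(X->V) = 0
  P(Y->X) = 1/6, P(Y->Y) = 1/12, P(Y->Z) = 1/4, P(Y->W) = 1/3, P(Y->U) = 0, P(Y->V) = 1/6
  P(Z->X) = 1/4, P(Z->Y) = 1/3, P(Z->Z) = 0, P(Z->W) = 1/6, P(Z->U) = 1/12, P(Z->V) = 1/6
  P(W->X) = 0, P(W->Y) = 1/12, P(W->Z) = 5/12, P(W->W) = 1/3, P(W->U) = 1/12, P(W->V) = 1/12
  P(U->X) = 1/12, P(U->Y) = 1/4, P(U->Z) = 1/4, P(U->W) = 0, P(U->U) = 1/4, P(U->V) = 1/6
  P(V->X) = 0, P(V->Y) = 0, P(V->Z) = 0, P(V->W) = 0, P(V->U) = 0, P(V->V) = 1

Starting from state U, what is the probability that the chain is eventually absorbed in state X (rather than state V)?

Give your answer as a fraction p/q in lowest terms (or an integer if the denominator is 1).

Answer: 647/1446

Derivation:
Let a_i = P(absorbed in X | start in state i).
Boundary conditions: a_X = 1, a_V = 0.
For each transient state i, a_i = sum_j P(i->j) * a_j:
  a_Y = 1/6*a_X + 1/12*a_Y + 1/4*a_Z + 1/3*a_W + 0*a_U + 1/6*a_V
  a_Z = 1/4*a_X + 1/3*a_Y + 0*a_Z + 1/6*a_W + 1/12*a_U + 1/6*a_V
  a_W = 0*a_X + 1/12*a_Y + 5/12*a_Z + 1/3*a_W + 1/12*a_U + 1/12*a_V
  a_U = 1/12*a_X + 1/4*a_Y + 1/4*a_Z + 0*a_W + 1/4*a_U + 1/6*a_V

Substituting a_X = 1 and a_V = 0, rearrange to (I - Q) a = r where r[i] = P(i -> X):
  [11/12, -1/4, -1/3, 0] . (a_Y, a_Z, a_W, a_U) = 1/6
  [-1/3, 1, -1/6, -1/12] . (a_Y, a_Z, a_W, a_U) = 1/4
  [-1/12, -5/12, 2/3, -1/12] . (a_Y, a_Z, a_W, a_U) = 0
  [-1/4, -1/4, 0, 3/4] . (a_Y, a_Z, a_W, a_U) = 1/12

Solving yields:
  a_Y = 1405/2892
  a_Z = 1513/2892
  a_W = 1283/2892
  a_U = 647/1446

Starting state is U, so the absorption probability is a_U = 647/1446.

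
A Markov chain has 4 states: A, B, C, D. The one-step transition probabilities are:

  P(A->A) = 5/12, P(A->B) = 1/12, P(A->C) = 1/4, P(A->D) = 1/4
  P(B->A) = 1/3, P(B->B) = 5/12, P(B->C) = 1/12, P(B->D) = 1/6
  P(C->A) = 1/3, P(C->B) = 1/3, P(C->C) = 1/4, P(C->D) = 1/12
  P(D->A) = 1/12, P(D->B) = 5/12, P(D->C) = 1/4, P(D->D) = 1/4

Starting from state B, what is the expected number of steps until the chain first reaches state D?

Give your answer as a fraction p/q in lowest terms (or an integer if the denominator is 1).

Answer: 1320/241

Derivation:
Let h_i = expected steps to first reach D from state i.
Boundary: h_D = 0.
First-step equations for the other states:
  h_A = 1 + 5/12*h_A + 1/12*h_B + 1/4*h_C + 1/4*h_D
  h_B = 1 + 1/3*h_A + 5/12*h_B + 1/12*h_C + 1/6*h_D
  h_C = 1 + 1/3*h_A + 1/3*h_B + 1/4*h_C + 1/12*h_D

Substituting h_D = 0 and rearranging gives the linear system (I - Q) h = 1:
  [7/12, -1/12, -1/4] . (h_A, h_B, h_C) = 1
  [-1/3, 7/12, -1/12] . (h_A, h_B, h_C) = 1
  [-1/3, -1/3, 3/4] . (h_A, h_B, h_C) = 1

Solving yields:
  h_A = 1224/241
  h_B = 1320/241
  h_C = 1452/241

Starting state is B, so the expected hitting time is h_B = 1320/241.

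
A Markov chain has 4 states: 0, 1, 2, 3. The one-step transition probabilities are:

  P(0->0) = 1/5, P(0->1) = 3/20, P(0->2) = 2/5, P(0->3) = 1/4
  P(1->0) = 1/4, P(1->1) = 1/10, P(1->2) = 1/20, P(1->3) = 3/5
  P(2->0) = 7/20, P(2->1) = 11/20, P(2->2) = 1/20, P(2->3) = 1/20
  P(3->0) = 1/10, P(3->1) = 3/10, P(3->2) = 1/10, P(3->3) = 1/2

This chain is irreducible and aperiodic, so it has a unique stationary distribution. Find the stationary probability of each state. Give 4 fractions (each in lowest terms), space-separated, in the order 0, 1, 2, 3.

Answer: 818/4263 362/1421 4/29 253/609

Derivation:
The stationary distribution satisfies pi = pi * P, i.e.:
  pi_0 = 1/5*pi_0 + 1/4*pi_1 + 7/20*pi_2 + 1/10*pi_3
  pi_1 = 3/20*pi_0 + 1/10*pi_1 + 11/20*pi_2 + 3/10*pi_3
  pi_2 = 2/5*pi_0 + 1/20*pi_1 + 1/20*pi_2 + 1/10*pi_3
  pi_3 = 1/4*pi_0 + 3/5*pi_1 + 1/20*pi_2 + 1/2*pi_3
with normalization: pi_0 + pi_1 + pi_2 + pi_3 = 1.

Using the first 3 balance equations plus normalization, the linear system A*pi = b is:
  [-4/5, 1/4, 7/20, 1/10] . pi = 0
  [3/20, -9/10, 11/20, 3/10] . pi = 0
  [2/5, 1/20, -19/20, 1/10] . pi = 0
  [1, 1, 1, 1] . pi = 1

Solving yields:
  pi_0 = 818/4263
  pi_1 = 362/1421
  pi_2 = 4/29
  pi_3 = 253/609

Verification (pi * P):
  818/4263*1/5 + 362/1421*1/4 + 4/29*7/20 + 253/609*1/10 = 818/4263 = pi_0  (ok)
  818/4263*3/20 + 362/1421*1/10 + 4/29*11/20 + 253/609*3/10 = 362/1421 = pi_1  (ok)
  818/4263*2/5 + 362/1421*1/20 + 4/29*1/20 + 253/609*1/10 = 4/29 = pi_2  (ok)
  818/4263*1/4 + 362/1421*3/5 + 4/29*1/20 + 253/609*1/2 = 253/609 = pi_3  (ok)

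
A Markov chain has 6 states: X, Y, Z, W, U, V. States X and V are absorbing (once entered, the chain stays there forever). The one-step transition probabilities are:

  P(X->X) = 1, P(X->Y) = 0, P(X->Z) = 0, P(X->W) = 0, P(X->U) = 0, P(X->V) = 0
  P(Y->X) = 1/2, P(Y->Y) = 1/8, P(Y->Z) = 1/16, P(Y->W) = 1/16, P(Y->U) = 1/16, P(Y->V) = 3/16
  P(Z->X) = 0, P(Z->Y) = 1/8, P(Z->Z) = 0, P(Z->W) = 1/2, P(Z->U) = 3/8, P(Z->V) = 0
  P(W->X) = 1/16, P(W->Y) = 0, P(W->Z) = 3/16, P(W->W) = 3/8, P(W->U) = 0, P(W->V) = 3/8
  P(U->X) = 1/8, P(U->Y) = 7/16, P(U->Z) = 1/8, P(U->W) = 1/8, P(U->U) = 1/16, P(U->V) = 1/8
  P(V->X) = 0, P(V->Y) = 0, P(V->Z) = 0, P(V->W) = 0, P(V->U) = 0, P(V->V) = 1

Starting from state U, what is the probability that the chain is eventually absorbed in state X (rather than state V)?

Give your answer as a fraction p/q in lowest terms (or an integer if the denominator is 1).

Let a_i = P(absorbed in X | start in state i).
Boundary conditions: a_X = 1, a_V = 0.
For each transient state i, a_i = sum_j P(i->j) * a_j:
  a_Y = 1/2*a_X + 1/8*a_Y + 1/16*a_Z + 1/16*a_W + 1/16*a_U + 3/16*a_V
  a_Z = 0*a_X + 1/8*a_Y + 0*a_Z + 1/2*a_W + 3/8*a_U + 0*a_V
  a_W = 1/16*a_X + 0*a_Y + 3/16*a_Z + 3/8*a_W + 0*a_U + 3/8*a_V
  a_U = 1/8*a_X + 7/16*a_Y + 1/8*a_Z + 1/8*a_W + 1/16*a_U + 1/8*a_V

Substituting a_X = 1 and a_V = 0, rearrange to (I - Q) a = r where r[i] = P(i -> X):
  [7/8, -1/16, -1/16, -1/16] . (a_Y, a_Z, a_W, a_U) = 1/2
  [-1/8, 1, -1/2, -3/8] . (a_Y, a_Z, a_W, a_U) = 0
  [0, -3/16, 5/8, 0] . (a_Y, a_Z, a_W, a_U) = 1/16
  [-7/16, -1/8, -1/8, 15/16] . (a_Y, a_Z, a_W, a_U) = 1/8

Solving yields:
  a_Y = 97/149
  a_Z = 57/149
  a_W = 32/149
  a_U = 77/149

Starting state is U, so the absorption probability is a_U = 77/149.

Answer: 77/149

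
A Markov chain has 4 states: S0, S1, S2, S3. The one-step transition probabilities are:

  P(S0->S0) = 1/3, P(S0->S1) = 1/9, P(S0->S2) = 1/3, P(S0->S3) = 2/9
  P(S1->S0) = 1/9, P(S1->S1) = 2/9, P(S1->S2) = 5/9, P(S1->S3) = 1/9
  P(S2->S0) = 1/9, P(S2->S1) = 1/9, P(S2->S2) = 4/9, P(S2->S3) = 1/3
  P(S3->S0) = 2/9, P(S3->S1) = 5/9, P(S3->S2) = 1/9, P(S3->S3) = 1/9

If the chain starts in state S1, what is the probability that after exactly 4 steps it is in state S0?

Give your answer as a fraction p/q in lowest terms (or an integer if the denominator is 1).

Answer: 380/2187

Derivation:
Computing P^4 by repeated multiplication:
P^1 =
  S0: [1/3, 1/9, 1/3, 2/9]
  S1: [1/9, 2/9, 5/9, 1/9]
  S2: [1/9, 1/9, 4/9, 1/3]
  S3: [2/9, 5/9, 1/9, 1/9]
P^2 =
  S0: [17/81, 2/9, 28/81, 2/9]
  S1: [4/27, 5/27, 34/81, 20/81]
  S2: [14/81, 22/81, 1/3, 2/9]
  S3: [14/81, 2/9, 4/9, 13/81]
P^3 =
  S0: [133/729, 19/81, 271/729, 154/729]
  S1: [125/729, 176/729, 89/243, 161/729]
  S2: [127/729, 175/729, 278/729, 149/729]
  S3: [122/729, 151/729, 289/729, 167/729]
P^4 =
  S0: [383/2187, 1516/6561, 2492/6561, 52/243]
  S1: [380/2187, 1549/6561, 92/243, 1388/6561]
  S2: [1132/6561, 500/2187, 839/2187, 1412/6561]
  S3: [380/2187, 172/729, 2444/6561, 1429/6561]

(P^4)[S1 -> S0] = 380/2187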